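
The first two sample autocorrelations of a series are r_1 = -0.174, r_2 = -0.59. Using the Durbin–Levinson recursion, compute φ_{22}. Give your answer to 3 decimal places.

φ_{22} = (r_2 − r_1²) / (1 − r_1²)
r_1² = (-0.174)² = 0.030276
Numerator = -0.59 − 0.0303 = -0.6203; denominator = 1 − 0.0303 = 0.9697
φ_{22} = -0.6203 / 0.9697 = -0.640

-0.640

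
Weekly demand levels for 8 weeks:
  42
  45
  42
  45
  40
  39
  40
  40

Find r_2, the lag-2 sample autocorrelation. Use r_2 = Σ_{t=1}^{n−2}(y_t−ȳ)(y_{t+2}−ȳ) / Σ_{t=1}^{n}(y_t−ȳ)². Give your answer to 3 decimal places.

0.237

Mean ȳ = (42 + 45 + 42 + 45 + 40 + 39 + 40 + 40)/8 = 41.6250
Σ(y_t−ȳ)(y_{t+2}−ȳ) = (0.1406) + (11.3906) + (-0.6094) + (-8.8594) + (2.6406) + (4.2656) = 8.9688
Denominator Σ(y_t−ȳ)² = 37.8750
r_2 = 8.9688 / 37.8750 = 0.237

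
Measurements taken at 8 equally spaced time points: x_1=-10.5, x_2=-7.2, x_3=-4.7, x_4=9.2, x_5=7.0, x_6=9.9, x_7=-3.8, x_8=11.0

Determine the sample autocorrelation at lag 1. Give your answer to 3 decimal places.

0.195

Mean x̄ = (-10.5 − 7.2 − 4.7 + 9.2 + 7.0 + 9.9 − 3.8 + 11.0)/8 = 1.3625
Numerator Σ_{t=1}^{7}(x_t−x̄)(x_{t+1}−x̄) = 104.4536
Denominator Σ(x_t−x̄)² = 536.4188
r_1 = 104.4536 / 536.4188 = 0.195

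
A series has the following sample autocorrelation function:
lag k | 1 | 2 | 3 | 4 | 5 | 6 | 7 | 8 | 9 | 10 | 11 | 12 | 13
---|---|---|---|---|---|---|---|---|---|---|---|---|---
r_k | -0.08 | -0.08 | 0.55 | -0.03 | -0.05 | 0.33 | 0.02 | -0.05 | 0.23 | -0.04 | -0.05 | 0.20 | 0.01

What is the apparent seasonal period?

The largest autocorrelation is r_3 = 0.55, with weaker echoes at lags 6 (0.33), 9 (0.23) and 12 (0.20); the remaining lags stay at or below 0.02.
The dominant spike at lag 3 indicates a seasonal period of 3.

3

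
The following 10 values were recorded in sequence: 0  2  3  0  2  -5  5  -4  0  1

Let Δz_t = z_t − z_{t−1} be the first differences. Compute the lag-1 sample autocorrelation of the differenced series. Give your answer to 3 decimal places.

-0.803

First differences Δz: 2, 1, -3, 2, -7, 10, -9, 4, 1
Mean of differences = 0.1111
Numerator Σ(Δz_t−Δz̄)(Δz_{t+1}−Δz̄) = -212.7901
Denominator Σ(Δz_t−Δz̄)² = 264.8889
r_1(Δz) = -212.7901 / 264.8889 = -0.803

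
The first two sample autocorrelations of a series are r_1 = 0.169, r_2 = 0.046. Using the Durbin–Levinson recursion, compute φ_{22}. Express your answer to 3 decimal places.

φ_{22} = (r_2 − r_1²) / (1 − r_1²)
r_1² = (0.169)² = 0.028561
Numerator = 0.046 − 0.0286 = 0.0174; denominator = 1 − 0.0286 = 0.9714
φ_{22} = 0.0174 / 0.9714 = 0.018

0.018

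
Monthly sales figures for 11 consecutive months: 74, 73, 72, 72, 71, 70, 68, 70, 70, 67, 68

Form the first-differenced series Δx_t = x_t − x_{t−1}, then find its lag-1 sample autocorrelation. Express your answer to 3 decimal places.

First differences Δx: -1, -1, 0, -1, -1, -2, 2, 0, -3, 1
Mean of differences = -0.6000
Numerator Σ(Δx_t−Δx̄)(Δx_{t+1}−Δx̄) = -6.9600
Denominator Σ(Δx_t−Δx̄)² = 18.4000
r_1(Δx) = -6.9600 / 18.4000 = -0.378

-0.378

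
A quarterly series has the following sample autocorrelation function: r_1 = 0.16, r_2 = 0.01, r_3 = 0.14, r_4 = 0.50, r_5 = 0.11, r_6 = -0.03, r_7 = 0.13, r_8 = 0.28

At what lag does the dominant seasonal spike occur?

The largest autocorrelation is r_4 = 0.50, with a weaker echo at lag 8 (0.28); the remaining lags stay at or below 0.16.
The dominant spike at lag 4 indicates a seasonal period of 4.

4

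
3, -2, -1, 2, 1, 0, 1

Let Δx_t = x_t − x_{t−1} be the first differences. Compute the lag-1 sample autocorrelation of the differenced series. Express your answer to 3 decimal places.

-0.119

First differences Δx: -5, 1, 3, -1, -1, 1
Mean of differences = -0.3333
Numerator Σ(Δx_t−Δx̄)(Δx_{t+1}−Δx̄) = -4.4444
Denominator Σ(Δx_t−Δx̄)² = 37.3333
r_1(Δx) = -4.4444 / 37.3333 = -0.119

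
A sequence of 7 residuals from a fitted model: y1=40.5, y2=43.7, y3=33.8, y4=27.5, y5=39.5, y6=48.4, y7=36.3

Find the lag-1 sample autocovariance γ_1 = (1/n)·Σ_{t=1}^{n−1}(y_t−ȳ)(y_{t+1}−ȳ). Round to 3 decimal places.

2.110

Mean ȳ = (40.5 + 43.7 + 33.8 + 27.5 + 39.5 + 48.4 + 36.3)/7 = 38.5286
Deviations: 1.9714, 5.1714, -4.7286, -11.0286, 0.9714, 9.8714, -2.2286
Σ_{t=1}^{6}(y_t−ȳ)(y_{t+1}−ȳ) = 14.7678
γ_1 = 14.7678 / 7 = 2.110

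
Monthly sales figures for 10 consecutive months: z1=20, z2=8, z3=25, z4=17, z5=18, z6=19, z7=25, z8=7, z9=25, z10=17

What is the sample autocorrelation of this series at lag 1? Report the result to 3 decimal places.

Mean z̄ = (20 + 8 + 25 + 17 + 18 + 19 + 25 + 7 + 25 + 17)/10 = 18.1000
Numerator Σ_{t=1}^{9}(z_t−z̄)(z_{t+1}−z̄) = -251.0100
Denominator Σ(z_t−z̄)² = 374.9000
r_1 = -251.0100 / 374.9000 = -0.670

-0.670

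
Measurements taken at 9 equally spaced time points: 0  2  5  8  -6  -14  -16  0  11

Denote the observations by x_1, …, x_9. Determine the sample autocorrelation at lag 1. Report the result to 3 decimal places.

0.413

Mean x̄ = (0 + 2 + 5 + 8 − 6 − 14 − 16 + 0 + 11)/9 = -1.1111
Numerator Σ_{t=1}^{8}(x_t−x̄)(x_{t+1}−x̄) = 285.4321
Denominator Σ(x_t−x̄)² = 690.8889
r_1 = 285.4321 / 690.8889 = 0.413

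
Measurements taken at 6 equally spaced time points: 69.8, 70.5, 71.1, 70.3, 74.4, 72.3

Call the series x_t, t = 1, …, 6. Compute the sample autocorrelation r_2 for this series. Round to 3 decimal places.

Mean x̄ = (69.8 + 70.5 + 71.1 + 70.3 + 74.4 + 72.3)/6 = 71.4000
Deviations from mean: -1.6000, -0.9000, -0.3000, -1.1000, 3.0000, 0.9000
Numerator Σ_{t=1}^{4}(x_t−x̄)(x_{t+2}−x̄) = -0.4200
Denominator Σ(x_t−x̄)² = 14.4800
r_2 = -0.4200 / 14.4800 = -0.029

-0.029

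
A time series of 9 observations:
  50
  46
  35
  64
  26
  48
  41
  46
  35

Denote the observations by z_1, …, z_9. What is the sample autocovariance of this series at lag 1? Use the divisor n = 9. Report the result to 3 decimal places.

-72.824

Mean z̄ = (50 + 46 + 35 + 64 + 26 + 48 + 41 + 46 + 35)/9 = 43.4444
Σ_{t=1}^{8}(z_t−z̄)(z_{t+1}−z̄) = -655.4198
γ_1 = -655.4198 / 9 = -72.824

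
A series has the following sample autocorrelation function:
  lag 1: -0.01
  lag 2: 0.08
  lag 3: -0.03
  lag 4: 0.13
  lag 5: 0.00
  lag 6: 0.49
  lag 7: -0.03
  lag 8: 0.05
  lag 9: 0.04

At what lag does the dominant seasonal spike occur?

The largest autocorrelation is r_6 = 0.49; the remaining lags stay at or below 0.13.
The dominant spike at lag 6 indicates a seasonal period of 6.

6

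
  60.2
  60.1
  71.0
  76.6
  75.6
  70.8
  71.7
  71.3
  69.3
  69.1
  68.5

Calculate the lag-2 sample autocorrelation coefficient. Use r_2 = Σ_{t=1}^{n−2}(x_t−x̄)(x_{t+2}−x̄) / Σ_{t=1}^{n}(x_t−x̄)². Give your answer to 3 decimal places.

Mean x̄ = (60.2 + 60.1 + 71.0 + 76.6 + 75.6 + 70.8 + 71.7 + 71.3 + 69.3 + 69.1 + 68.5)/11 = 69.4727
Numerator Σ_{t=1}^{9}(x_t−x̄)(x_{t+2}−x̄) = -46.9715
Denominator Σ(x_t−x̄)² = 275.6818
r_2 = -46.9715 / 275.6818 = -0.170

-0.170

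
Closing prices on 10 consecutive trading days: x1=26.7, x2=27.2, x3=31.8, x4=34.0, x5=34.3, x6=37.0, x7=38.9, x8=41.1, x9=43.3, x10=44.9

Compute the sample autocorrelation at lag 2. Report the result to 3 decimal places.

0.361

Mean x̄ = (26.7 + 27.2 + 31.8 + 34.0 + 34.3 + 37.0 + 38.9 + 41.1 + 43.3 + 44.9)/10 = 35.9200
Numerator Σ_{t=1}^{8}(x_t−x̄)(x_{t+2}−x̄) = 128.6052
Denominator Σ(x_t−x̄)² = 356.3160
r_2 = 128.6052 / 356.3160 = 0.361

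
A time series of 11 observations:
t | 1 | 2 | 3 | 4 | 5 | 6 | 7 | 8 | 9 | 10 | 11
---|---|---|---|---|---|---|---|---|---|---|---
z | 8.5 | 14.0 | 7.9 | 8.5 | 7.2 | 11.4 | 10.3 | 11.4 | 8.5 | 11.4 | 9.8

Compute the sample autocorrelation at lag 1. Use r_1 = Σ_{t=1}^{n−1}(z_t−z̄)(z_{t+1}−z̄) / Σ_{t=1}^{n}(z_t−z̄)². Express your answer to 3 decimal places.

-0.356

Mean z̄ = (8.5 + 14.0 + 7.9 + 8.5 + 7.2 + 11.4 + 10.3 + 11.4 + 8.5 + 11.4 + 9.8)/11 = 9.9000
Numerator Σ_{t=1}^{10}(z_t−z̄)(z_{t+1}−z̄) = -14.5600
Denominator Σ(z_t−z̄)² = 40.9000
r_1 = -14.5600 / 40.9000 = -0.356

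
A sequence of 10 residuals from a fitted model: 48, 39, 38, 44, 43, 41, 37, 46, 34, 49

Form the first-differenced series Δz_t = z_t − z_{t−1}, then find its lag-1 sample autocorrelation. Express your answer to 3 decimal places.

First differences Δz: -9, -1, 6, -1, -2, -4, 9, -12, 15
Mean of differences = 0.1111
Numerator Σ(Δz_t−Δz̄)(Δz_{t+1}−Δz̄) = -316.4568
Denominator Σ(Δz_t−Δz̄)² = 588.8889
r_1(Δz) = -316.4568 / 588.8889 = -0.537

-0.537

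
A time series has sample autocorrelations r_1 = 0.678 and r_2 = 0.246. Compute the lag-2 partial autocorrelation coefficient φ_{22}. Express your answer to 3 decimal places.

-0.395

φ_{22} = (r_2 − r_1²) / (1 − r_1²)
r_1² = (0.678)² = 0.459684
Numerator = 0.246 − 0.4597 = -0.2137; denominator = 1 − 0.4597 = 0.5403
φ_{22} = -0.2137 / 0.5403 = -0.395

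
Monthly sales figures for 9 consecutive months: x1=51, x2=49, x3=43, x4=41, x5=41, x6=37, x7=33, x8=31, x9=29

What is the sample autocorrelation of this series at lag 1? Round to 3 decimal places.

Mean x̄ = (51 + 49 + 43 + 41 + 41 + 37 + 33 + 31 + 29)/9 = 39.4444
Numerator Σ_{t=1}^{8}(x_t−x̄)(x_{t+1}−x̄) = 306.9136
Denominator Σ(x_t−x̄)² = 470.2222
r_1 = 306.9136 / 470.2222 = 0.653

0.653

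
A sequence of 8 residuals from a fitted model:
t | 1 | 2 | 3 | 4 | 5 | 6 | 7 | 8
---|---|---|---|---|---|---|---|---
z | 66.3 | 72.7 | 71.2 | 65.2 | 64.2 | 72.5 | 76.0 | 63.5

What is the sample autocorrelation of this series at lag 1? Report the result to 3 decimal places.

-0.145

Mean z̄ = (66.3 + 72.7 + 71.2 + 65.2 + 64.2 + 72.5 + 76.0 + 63.5)/8 = 68.9500
Numerator Σ_{t=1}^{7}(z_t−z̄)(z_{t+1}−z̄) = -22.3825
Denominator Σ(z_t−z̄)² = 154.7800
r_1 = -22.3825 / 154.7800 = -0.145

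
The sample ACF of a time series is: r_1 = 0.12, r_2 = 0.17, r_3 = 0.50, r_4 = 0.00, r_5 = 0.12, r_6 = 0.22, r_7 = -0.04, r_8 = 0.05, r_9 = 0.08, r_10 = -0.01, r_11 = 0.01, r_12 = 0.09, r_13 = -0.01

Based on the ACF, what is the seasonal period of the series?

The largest autocorrelation is r_3 = 0.50, with a weaker echo at lag 6 (0.22); the remaining lags stay at or below 0.17.
The dominant spike at lag 3 indicates a seasonal period of 3.

3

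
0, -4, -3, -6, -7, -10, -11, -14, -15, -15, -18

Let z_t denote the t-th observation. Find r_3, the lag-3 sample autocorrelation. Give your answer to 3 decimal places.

0.227

Mean z̄ = (0 − 4 − 3 − 6 − 7 − 10 − 11 − 14 − 15 − 15 − 18)/11 = -9.3636
Numerator Σ_{t=1}^{8}(z_t−z̄)(z_{t+3}−z̄) = 76.5124
Denominator Σ(z_t−z̄)² = 336.5455
r_3 = 76.5124 / 336.5455 = 0.227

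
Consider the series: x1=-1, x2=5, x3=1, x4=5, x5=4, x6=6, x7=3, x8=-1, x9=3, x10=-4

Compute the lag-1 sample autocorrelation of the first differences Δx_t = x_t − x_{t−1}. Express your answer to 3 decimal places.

-0.523

First differences Δx: 6, -4, 4, -1, 2, -3, -4, 4, -7
Mean of differences = -0.3333
Numerator Σ(Δx_t−Δx̄)(Δx_{t+1}−Δx̄) = -84.7778
Denominator Σ(Δx_t−Δx̄)² = 162.0000
r_1(Δx) = -84.7778 / 162.0000 = -0.523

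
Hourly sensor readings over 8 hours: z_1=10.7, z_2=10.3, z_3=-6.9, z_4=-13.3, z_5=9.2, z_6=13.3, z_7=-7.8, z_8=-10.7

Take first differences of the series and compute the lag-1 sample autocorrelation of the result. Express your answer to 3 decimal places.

First differences Δz: -0.4, -17.2, -6.4, 22.5, 4.1, -21.1, -2.9
Mean of differences = -3.0571
Numerator Σ(Δz_t−Δz̄)(Δz_{t+1}−Δz̄) = -24.7904
Denominator Σ(Δz_t−Δz̄)² = 1248.2171
r_1(Δz) = -24.7904 / 1248.2171 = -0.020

-0.020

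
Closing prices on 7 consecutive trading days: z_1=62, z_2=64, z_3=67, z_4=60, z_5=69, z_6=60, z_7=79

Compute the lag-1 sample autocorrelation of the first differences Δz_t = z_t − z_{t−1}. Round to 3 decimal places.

-0.609

First differences Δz: 2, 3, -7, 9, -9, 19
Mean of differences = 2.8333
Numerator Σ(Δz_t−Δz̄)(Δz_{t+1}−Δz̄) = -326.6944
Denominator Σ(Δz_t−Δz̄)² = 536.8333
r_1(Δz) = -326.6944 / 536.8333 = -0.609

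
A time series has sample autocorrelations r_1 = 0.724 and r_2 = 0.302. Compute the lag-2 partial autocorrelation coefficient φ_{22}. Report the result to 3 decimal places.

φ_{22} = (r_2 − r_1²) / (1 − r_1²)
r_1² = (0.724)² = 0.524176
Numerator = 0.302 − 0.5242 = -0.2222; denominator = 1 − 0.5242 = 0.4758
φ_{22} = -0.2222 / 0.4758 = -0.467

-0.467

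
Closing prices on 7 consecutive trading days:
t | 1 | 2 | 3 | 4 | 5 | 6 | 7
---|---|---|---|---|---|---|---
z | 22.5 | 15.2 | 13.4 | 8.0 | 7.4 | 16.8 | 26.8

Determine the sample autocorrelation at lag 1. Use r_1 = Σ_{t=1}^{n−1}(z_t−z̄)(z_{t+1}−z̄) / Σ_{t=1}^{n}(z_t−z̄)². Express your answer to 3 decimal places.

0.273

Mean z̄ = (22.5 + 15.2 + 13.4 + 8.0 + 7.4 + 16.8 + 26.8)/7 = 15.7286
Deviations from mean: 6.7714, -0.5286, -2.3286, -7.7286, -8.3286, 1.0714, 11.0714
Σ(z_t−z̄)(z_{t+1}−z̄) = (-3.5792) + (1.2308) + (17.9965) + (64.3680) + (-8.9235) + (11.8622) = 82.9549
Denominator Σ(z_t−z̄)² = 304.3743
r_1 = 82.9549 / 304.3743 = 0.273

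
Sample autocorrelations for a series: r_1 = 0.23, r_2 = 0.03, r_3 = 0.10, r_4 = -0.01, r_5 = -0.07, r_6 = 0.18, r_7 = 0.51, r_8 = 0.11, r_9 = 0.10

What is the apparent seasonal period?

The largest autocorrelation is r_7 = 0.51; the remaining lags stay at or below 0.23. The elevated value at lag 1 (0.23), dropping to 0.03 at lag 2, reflects decaying short-term dependence rather than seasonality.
The dominant spike at lag 7 indicates a seasonal period of 7.

7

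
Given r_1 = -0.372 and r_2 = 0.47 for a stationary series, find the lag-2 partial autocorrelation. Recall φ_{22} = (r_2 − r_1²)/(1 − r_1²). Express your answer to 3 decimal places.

φ_{22} = (r_2 − r_1²) / (1 − r_1²)
r_1² = (-0.372)² = 0.138384
Numerator = 0.47 − 0.1384 = 0.3316; denominator = 1 − 0.1384 = 0.8616
φ_{22} = 0.3316 / 0.8616 = 0.385

0.385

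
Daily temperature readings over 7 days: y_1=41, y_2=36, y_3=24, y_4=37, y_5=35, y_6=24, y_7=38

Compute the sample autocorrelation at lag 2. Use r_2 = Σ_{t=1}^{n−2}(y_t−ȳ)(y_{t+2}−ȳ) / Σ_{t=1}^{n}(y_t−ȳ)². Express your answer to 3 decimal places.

-0.371

Mean ȳ = (41 + 36 + 24 + 37 + 35 + 24 + 38)/7 = 33.5714
Deviations from mean: 7.4286, 2.4286, -9.5714, 3.4286, 1.4286, -9.5714, 4.4286
Numerator Σ_{t=1}^{5}(y_t−ȳ)(y_{t+2}−ȳ) = -102.9388
Denominator Σ(y_t−ȳ)² = 277.7143
r_2 = -102.9388 / 277.7143 = -0.371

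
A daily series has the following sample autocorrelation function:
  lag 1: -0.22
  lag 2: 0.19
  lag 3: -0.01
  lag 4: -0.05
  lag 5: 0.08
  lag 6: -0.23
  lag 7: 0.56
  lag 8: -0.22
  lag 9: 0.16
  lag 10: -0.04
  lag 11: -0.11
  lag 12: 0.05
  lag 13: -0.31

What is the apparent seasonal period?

7

The largest autocorrelation is r_7 = 0.56; the remaining lags stay at or below 0.19.
The dominant spike at lag 7 indicates a seasonal period of 7.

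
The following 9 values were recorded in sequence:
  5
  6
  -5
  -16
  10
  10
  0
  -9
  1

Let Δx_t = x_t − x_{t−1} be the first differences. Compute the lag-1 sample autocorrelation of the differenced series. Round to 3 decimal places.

-0.153

First differences Δx: 1, -11, -11, 26, 0, -10, -9, 10
Mean of differences = -0.5000
Numerator Σ(Δx_t−Δx̄)(Δx_{t+1}−Δx̄) = -183.7500
Denominator Σ(Δx_t−Δx̄)² = 1198.0000
r_1(Δx) = -183.7500 / 1198.0000 = -0.153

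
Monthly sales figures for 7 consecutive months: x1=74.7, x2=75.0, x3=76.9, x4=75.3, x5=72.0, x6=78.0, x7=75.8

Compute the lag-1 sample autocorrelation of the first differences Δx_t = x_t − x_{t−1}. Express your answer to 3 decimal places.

First differences Δx: 0.3, 1.9, -1.6, -3.3, 6.0, -2.2
Mean of differences = 0.1833
Numerator Σ(Δx_t−Δx̄)(Δx_{t+1}−Δx̄) = -30.7736
Denominator Σ(Δx_t−Δx̄)² = 57.7883
r_1(Δx) = -30.7736 / 57.7883 = -0.533

-0.533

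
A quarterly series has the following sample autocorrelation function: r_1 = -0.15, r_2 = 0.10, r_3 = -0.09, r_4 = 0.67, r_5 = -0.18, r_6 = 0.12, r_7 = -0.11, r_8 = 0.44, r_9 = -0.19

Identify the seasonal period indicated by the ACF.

4

The largest autocorrelation is r_4 = 0.67, with a weaker echo at lag 8 (0.44); the remaining lags stay at or below 0.12.
The dominant spike at lag 4 indicates a seasonal period of 4.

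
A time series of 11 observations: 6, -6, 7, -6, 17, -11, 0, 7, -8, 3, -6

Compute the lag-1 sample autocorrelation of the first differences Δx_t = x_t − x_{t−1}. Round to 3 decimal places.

-0.782

First differences Δx: -12, 13, -13, 23, -28, 11, 7, -15, 11, -9
Mean of differences = -1.2000
Numerator Σ(Δx_t−Δx̄)(Δx_{t+1}−Δx̄) = -1858.6400
Denominator Σ(Δx_t−Δx̄)² = 2377.6000
r_1(Δx) = -1858.6400 / 2377.6000 = -0.782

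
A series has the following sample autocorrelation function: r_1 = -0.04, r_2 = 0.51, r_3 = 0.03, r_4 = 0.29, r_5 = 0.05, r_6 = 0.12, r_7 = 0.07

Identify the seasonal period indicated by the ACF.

The largest autocorrelation is r_2 = 0.51, with a weaker echo at lag 4 (0.29); the remaining lags stay at or below 0.12.
The dominant spike at lag 2 indicates a seasonal period of 2.

2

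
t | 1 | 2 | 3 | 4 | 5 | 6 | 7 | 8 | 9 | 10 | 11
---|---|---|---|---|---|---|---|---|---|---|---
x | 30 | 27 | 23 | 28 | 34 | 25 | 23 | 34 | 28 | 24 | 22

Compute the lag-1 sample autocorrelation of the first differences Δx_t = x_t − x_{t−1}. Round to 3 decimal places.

-0.214

First differences Δx: -3, -4, 5, 6, -9, -2, 11, -6, -4, -2
Mean of differences = -0.8000
Numerator Σ(Δx_t−Δx̄)(Δx_{t+1}−Δx̄) = -73.0400
Denominator Σ(Δx_t−Δx̄)² = 341.6000
r_1(Δx) = -73.0400 / 341.6000 = -0.214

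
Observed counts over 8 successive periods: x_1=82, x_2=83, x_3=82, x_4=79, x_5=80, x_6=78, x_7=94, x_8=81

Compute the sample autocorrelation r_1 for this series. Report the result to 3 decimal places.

-0.274

Mean x̄ = (82 + 83 + 82 + 79 + 80 + 78 + 94 + 81)/8 = 82.3750
Deviations from mean: -0.3750, 0.6250, -0.3750, -3.3750, -2.3750, -4.3750, 11.6250, -1.3750
Σ(x_t−x̄)(x_{t+1}−x̄) = (-0.2344) + (-0.2344) + (1.2656) + (8.0156) + (10.3906) + (-50.8594) + (-15.9844) = -47.6406
Denominator Σ(x_t−x̄)² = 173.8750
r_1 = -47.6406 / 173.8750 = -0.274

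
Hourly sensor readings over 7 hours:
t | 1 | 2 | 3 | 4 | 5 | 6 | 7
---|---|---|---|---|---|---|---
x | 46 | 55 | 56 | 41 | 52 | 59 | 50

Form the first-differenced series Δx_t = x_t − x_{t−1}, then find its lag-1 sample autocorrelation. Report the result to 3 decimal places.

First differences Δx: 9, 1, -15, 11, 7, -9
Mean of differences = 0.6667
Numerator Σ(Δx_t−Δx̄)(Δx_{t+1}−Δx̄) = -160.1111
Denominator Σ(Δx_t−Δx̄)² = 555.3333
r_1(Δx) = -160.1111 / 555.3333 = -0.288

-0.288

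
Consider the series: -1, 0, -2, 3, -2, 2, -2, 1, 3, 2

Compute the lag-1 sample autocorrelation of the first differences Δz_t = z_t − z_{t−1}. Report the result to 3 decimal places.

-0.821

First differences Δz: 1, -2, 5, -5, 4, -4, 3, 2, -1
Mean of differences = 0.3333
Numerator Σ(Δz_t−Δz̄)(Δz_{t+1}−Δz̄) = -82.1111
Denominator Σ(Δz_t−Δz̄)² = 100.0000
r_1(Δz) = -82.1111 / 100.0000 = -0.821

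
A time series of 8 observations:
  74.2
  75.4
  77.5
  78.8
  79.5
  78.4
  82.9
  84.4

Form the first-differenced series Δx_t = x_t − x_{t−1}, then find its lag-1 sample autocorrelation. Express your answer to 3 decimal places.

First differences Δx: 1.2, 2.1, 1.3, 0.7, -1.1, 4.5, 1.5
Mean of differences = 1.4571
Numerator Σ(Δx_t−Δx̄)(Δx_{t+1}−Δx̄) = -5.8618
Denominator Σ(Δx_t−Δx̄)² = 16.8771
r_1(Δx) = -5.8618 / 16.8771 = -0.347

-0.347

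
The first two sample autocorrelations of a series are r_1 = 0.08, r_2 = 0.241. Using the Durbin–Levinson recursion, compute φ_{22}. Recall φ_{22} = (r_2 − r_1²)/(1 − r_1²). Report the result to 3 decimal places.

0.236

φ_{22} = (r_2 − r_1²) / (1 − r_1²)
r_1² = (0.08)² = 0.0064
Numerator = 0.241 − 0.0064 = 0.2346; denominator = 1 − 0.0064 = 0.9936
φ_{22} = 0.2346 / 0.9936 = 0.236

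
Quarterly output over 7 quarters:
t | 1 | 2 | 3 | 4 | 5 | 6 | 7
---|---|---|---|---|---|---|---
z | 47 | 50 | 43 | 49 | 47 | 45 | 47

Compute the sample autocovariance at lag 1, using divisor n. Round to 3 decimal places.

-2.880

Mean z̄ = (47 + 50 + 43 + 49 + 47 + 45 + 47)/7 = 46.8571
Deviations: 0.1429, 3.1429, -3.8571, 2.1429, 0.1429, -1.8571, 0.1429
Σ_{t=1}^{6}(z_t−z̄)(z_{t+1}−z̄) = -20.1633
γ_1 = -20.1633 / 7 = -2.880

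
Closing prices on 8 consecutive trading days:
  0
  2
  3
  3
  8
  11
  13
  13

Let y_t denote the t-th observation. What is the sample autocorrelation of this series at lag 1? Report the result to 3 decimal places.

0.671

Mean ȳ = (0 + 2 + 3 + 3 + 8 + 11 + 13 + 13)/8 = 6.6250
Σ(y_t−ȳ)(y_{t+1}−ȳ) = (30.6406) + (16.7656) + (13.1406) + (-4.9844) + (6.0156) + (27.8906) + (40.6406) = 130.1094
Denominator Σ(y_t−ȳ)² = 193.8750
r_1 = 130.1094 / 193.8750 = 0.671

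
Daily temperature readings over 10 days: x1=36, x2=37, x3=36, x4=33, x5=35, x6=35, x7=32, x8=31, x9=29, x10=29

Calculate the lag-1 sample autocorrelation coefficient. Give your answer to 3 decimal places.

0.649

Mean x̄ = (36 + 37 + 36 + 33 + 35 + 35 + 32 + 31 + 29 + 29)/10 = 33.3000
Numerator Σ_{t=1}^{9}(x_t−x̄)(x_{t+1}−x̄) = 50.7100
Denominator Σ(x_t−x̄)² = 78.1000
r_1 = 50.7100 / 78.1000 = 0.649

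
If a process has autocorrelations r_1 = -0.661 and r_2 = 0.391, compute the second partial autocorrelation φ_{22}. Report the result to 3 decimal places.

φ_{22} = (r_2 − r_1²) / (1 − r_1²)
r_1² = (-0.661)² = 0.436921
Numerator = 0.391 − 0.4369 = -0.0459; denominator = 1 − 0.4369 = 0.5631
φ_{22} = -0.0459 / 0.5631 = -0.082

-0.082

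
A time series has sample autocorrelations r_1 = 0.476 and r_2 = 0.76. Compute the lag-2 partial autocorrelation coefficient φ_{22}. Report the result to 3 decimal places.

φ_{22} = (r_2 − r_1²) / (1 − r_1²)
r_1² = (0.476)² = 0.226576
Numerator = 0.76 − 0.2266 = 0.5334; denominator = 1 − 0.2266 = 0.7734
φ_{22} = 0.5334 / 0.7734 = 0.690

0.690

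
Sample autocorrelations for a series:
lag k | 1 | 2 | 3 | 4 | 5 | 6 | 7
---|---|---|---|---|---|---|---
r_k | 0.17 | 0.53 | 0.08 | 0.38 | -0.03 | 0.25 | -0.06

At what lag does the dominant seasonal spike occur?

2

The largest autocorrelation is r_2 = 0.53, with weaker echoes at lags 4 (0.38) and 6 (0.25); the remaining lags stay at or below 0.17.
The dominant spike at lag 2 indicates a seasonal period of 2.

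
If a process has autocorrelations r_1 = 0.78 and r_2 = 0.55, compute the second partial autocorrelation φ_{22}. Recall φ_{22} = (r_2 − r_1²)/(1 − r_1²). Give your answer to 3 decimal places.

φ_{22} = (r_2 − r_1²) / (1 − r_1²)
r_1² = (0.78)² = 0.6084
Numerator = 0.55 − 0.6084 = -0.0584; denominator = 1 − 0.6084 = 0.3916
φ_{22} = -0.0584 / 0.3916 = -0.149

-0.149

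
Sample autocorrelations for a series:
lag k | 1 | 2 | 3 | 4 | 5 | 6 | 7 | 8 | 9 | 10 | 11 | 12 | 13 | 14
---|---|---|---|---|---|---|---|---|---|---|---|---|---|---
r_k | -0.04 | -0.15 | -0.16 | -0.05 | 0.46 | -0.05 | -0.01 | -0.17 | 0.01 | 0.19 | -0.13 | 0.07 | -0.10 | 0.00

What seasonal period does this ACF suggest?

5

The largest autocorrelation is r_5 = 0.46, with a weaker echo at lag 10 (0.19); the remaining lags stay at or below 0.07.
The dominant spike at lag 5 indicates a seasonal period of 5.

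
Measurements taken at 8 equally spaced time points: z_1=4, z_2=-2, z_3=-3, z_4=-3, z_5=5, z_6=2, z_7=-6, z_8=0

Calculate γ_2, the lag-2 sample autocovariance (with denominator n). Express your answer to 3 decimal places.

Mean z̄ = (4 − 2 − 3 − 3 + 5 + 2 − 6 + 0)/8 = -0.3750
Σ_{t=1}^{6}(z_t−z̄)(z_{t+2}−z̄) = -56.9063
γ_2 = -56.9063 / 8 = -7.113

-7.113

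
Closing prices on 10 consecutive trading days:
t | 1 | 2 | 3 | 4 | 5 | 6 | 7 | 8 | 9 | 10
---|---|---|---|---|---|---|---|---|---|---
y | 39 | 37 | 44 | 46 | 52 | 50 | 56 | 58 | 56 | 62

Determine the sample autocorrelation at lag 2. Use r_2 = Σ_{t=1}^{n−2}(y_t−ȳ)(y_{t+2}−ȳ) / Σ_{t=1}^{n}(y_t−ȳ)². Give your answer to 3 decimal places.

Mean ȳ = (39 + 37 + 44 + 46 + 52 + 50 + 56 + 58 + 56 + 62)/10 = 50.0000
Numerator Σ_{t=1}^{8}(y_t−ȳ)(y_{t+2}−ȳ) = 250.0000
Denominator Σ(y_t−ȳ)² = 626.0000
r_2 = 250.0000 / 626.0000 = 0.399

0.399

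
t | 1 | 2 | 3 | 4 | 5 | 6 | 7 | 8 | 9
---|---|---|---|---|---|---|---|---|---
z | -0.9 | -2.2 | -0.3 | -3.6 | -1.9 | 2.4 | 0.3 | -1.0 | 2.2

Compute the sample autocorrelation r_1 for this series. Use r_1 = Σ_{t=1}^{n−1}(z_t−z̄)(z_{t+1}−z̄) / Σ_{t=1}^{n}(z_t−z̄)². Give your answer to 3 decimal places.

Mean z̄ = (-0.9 − 2.2 − 0.3 − 3.6 − 1.9 + 2.4 + 0.3 − 1.0 + 2.2)/9 = -0.5556
Numerator Σ_{t=1}^{8}(z_t−z̄)(z_{t+1}−z̄) = 0.4114
Denominator Σ(z_t−z̄)² = 31.2222
r_1 = 0.4114 / 31.2222 = 0.013

0.013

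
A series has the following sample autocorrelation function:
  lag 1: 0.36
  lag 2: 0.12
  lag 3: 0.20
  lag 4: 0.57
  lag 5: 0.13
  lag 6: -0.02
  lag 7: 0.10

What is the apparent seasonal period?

The largest autocorrelation is r_4 = 0.57; the remaining lags stay at or below 0.36. The elevated value at lag 1 (0.36), dropping to 0.12 at lag 2, reflects decaying short-term dependence rather than seasonality.
The dominant spike at lag 4 indicates a seasonal period of 4.

4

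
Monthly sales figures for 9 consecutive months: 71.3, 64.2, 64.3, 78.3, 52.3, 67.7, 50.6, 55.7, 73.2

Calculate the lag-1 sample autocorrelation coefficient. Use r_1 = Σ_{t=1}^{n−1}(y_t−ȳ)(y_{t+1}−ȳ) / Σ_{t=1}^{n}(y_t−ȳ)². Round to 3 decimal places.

Mean ȳ = (71.3 + 64.2 + 64.3 + 78.3 + 52.3 + 67.7 + 50.6 + 55.7 + 73.2)/9 = 64.1778
Numerator Σ_{t=1}^{8}(y_t−ȳ)(y_{t+1}−ȳ) = -216.8927
Denominator Σ(y_t−ȳ)² = 741.2956
r_1 = -216.8927 / 741.2956 = -0.293

-0.293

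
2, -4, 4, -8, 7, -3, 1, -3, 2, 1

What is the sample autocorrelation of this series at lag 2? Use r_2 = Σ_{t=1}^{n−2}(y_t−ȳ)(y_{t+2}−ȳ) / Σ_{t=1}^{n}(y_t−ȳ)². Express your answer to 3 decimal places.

0.618

Mean ȳ = (2 − 4 + 4 − 8 + 7 − 3 + 1 − 3 + 2 + 1)/10 = -0.1000
Numerator Σ_{t=1}^{8}(y_t−ȳ)(y_{t+2}−ȳ) = 106.7800
Denominator Σ(y_t−ȳ)² = 172.9000
r_2 = 106.7800 / 172.9000 = 0.618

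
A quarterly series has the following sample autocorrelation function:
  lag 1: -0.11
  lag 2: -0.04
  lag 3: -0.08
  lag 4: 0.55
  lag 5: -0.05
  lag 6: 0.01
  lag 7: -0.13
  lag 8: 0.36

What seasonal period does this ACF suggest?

4

The largest autocorrelation is r_4 = 0.55, with a weaker echo at lag 8 (0.36); the remaining lags stay at or below 0.01.
The dominant spike at lag 4 indicates a seasonal period of 4.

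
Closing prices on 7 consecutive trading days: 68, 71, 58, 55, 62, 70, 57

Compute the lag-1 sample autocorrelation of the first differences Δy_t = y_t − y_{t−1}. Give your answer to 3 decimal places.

First differences Δy: 3, -13, -3, 7, 8, -13
Mean of differences = -1.8333
Numerator Σ(Δy_t−Δȳ)(Δy_{t+1}−Δȳ) = -74.1944
Denominator Σ(Δy_t−Δȳ)² = 448.8333
r_1(Δy) = -74.1944 / 448.8333 = -0.165

-0.165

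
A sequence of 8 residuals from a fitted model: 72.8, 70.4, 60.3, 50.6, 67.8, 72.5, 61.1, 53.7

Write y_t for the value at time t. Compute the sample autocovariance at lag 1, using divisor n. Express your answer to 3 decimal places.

8.530

Mean ȳ = (72.8 + 70.4 + 60.3 + 50.6 + 67.8 + 72.5 + 61.1 + 53.7)/8 = 63.6500
Deviations: 9.1500, 6.7500, -3.3500, -13.0500, 4.1500, 8.8500, -2.5500, -9.9500
Σ_{t=1}^{7}(y_t−ȳ)(y_{t+1}−ȳ) = 68.2425
γ_1 = 68.2425 / 8 = 8.530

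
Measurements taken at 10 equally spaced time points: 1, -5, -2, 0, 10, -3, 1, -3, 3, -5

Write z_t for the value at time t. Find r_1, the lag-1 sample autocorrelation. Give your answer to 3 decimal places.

-0.301

Mean z̄ = (1 − 5 − 2 + 0 + 10 − 3 + 1 − 3 + 3 − 5)/10 = -0.3000
Numerator Σ_{t=1}^{9}(z_t−z̄)(z_{t+1}−z̄) = -54.7900
Denominator Σ(z_t−z̄)² = 182.1000
r_1 = -54.7900 / 182.1000 = -0.301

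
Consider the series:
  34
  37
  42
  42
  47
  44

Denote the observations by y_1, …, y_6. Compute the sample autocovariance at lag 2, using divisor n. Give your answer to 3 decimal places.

Mean ȳ = (34 + 37 + 42 + 42 + 47 + 44)/6 = 41.0000
Σ_{t=1}^{4}(y_t−ȳ)(y_{t+2}−ȳ) = -2.0000
γ_2 = -2.0000 / 6 = -0.333

-0.333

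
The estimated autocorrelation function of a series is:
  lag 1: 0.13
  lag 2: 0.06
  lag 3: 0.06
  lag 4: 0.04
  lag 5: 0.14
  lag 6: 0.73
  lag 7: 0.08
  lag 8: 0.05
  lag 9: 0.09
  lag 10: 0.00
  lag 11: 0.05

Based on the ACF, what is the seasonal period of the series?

The largest autocorrelation is r_6 = 0.73; the remaining lags stay at or below 0.14.
The dominant spike at lag 6 indicates a seasonal period of 6.

6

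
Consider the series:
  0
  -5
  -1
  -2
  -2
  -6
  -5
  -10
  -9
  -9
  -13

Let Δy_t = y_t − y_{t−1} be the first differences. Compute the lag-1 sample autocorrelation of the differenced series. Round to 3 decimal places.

First differences Δy: -5, 4, -1, 0, -4, 1, -5, 1, 0, -4
Mean of differences = -1.3000
Numerator Σ(Δy_t−Δȳ)(Δy_{t+1}−Δȳ) = -44.8900
Denominator Σ(Δy_t−Δȳ)² = 84.1000
r_1(Δy) = -44.8900 / 84.1000 = -0.534

-0.534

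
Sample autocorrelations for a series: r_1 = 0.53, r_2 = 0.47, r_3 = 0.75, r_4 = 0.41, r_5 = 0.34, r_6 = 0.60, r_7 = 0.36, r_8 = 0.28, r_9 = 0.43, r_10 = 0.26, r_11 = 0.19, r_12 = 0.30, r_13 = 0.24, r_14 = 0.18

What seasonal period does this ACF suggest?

The largest autocorrelation is r_3 = 0.75, with a weaker echo at lag 6 (0.60); the remaining lags stay at or below 0.53. The elevated value at lag 1 (0.53), dropping to 0.47 at lag 2, reflects decaying short-term dependence rather than seasonality.
The dominant spike at lag 3 indicates a seasonal period of 3.

3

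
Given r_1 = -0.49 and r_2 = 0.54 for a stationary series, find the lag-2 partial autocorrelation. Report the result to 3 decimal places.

0.395

φ_{22} = (r_2 − r_1²) / (1 − r_1²)
r_1² = (-0.49)² = 0.2401
Numerator = 0.54 − 0.2401 = 0.2999; denominator = 1 − 0.2401 = 0.7599
φ_{22} = 0.2999 / 0.7599 = 0.395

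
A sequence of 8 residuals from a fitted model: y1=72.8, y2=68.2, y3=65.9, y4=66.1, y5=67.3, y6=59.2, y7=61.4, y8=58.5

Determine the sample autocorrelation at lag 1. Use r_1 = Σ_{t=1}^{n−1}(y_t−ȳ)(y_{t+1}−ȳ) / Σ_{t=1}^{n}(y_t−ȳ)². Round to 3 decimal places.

0.372

Mean ȳ = (72.8 + 68.2 + 65.9 + 66.1 + 67.3 + 59.2 + 61.4 + 58.5)/8 = 64.9250
Deviations from mean: 7.8750, 3.2750, 0.9750, 1.1750, 2.3750, -5.7250, -3.5250, -6.4250
Numerator Σ_{t=1}^{7}(y_t−ȳ)(y_{t+1}−ȳ) = 62.1519
Denominator Σ(y_t−ȳ)² = 167.1950
r_1 = 62.1519 / 167.1950 = 0.372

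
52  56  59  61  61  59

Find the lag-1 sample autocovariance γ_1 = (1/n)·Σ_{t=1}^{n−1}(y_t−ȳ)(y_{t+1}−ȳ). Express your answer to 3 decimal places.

4.167

Mean ȳ = (52 + 56 + 59 + 61 + 61 + 59)/6 = 58.0000
Σ_{t=1}^{5}(y_t−ȳ)(y_{t+1}−ȳ) = 25.0000
γ_1 = 25.0000 / 6 = 4.167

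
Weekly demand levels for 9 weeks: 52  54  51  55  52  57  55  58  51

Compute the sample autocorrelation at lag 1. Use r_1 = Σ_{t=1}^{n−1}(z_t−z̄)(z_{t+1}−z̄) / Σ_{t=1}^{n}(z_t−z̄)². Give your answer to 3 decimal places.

Mean z̄ = (52 + 54 + 51 + 55 + 52 + 57 + 55 + 58 + 51)/9 = 53.8889
Numerator Σ_{t=1}^{8}(z_t−z̄)(z_{t+1}−z̄) = -15.5679
Denominator Σ(z_t−z̄)² = 52.8889
r_1 = -15.5679 / 52.8889 = -0.294

-0.294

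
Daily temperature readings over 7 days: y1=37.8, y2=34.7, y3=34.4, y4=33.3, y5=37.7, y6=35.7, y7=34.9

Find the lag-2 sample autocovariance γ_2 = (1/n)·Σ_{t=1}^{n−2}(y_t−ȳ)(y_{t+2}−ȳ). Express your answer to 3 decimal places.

Mean ȳ = (37.8 + 34.7 + 34.4 + 33.3 + 37.7 + 35.7 + 34.9)/7 = 35.5000
Deviations: 2.3000, -0.8000, -1.1000, -2.2000, 2.2000, 0.2000, -0.6000
Σ_{t=1}^{5}(y_t−ȳ)(y_{t+2}−ȳ) = -4.9500
γ_2 = -4.9500 / 7 = -0.707

-0.707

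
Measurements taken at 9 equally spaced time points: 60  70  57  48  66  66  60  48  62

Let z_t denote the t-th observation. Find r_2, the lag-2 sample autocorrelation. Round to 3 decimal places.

-0.600

Mean z̄ = (60 + 70 + 57 + 48 + 66 + 66 + 60 + 48 + 62)/9 = 59.6667
Σ(z_t−z̄)(z_{t+2}−z̄) = (-0.8889) + (-120.5556) + (-16.8889) + (-73.8889) + (2.1111) + (-73.8889) + (0.7778) = -283.2222
Denominator Σ(z_t−z̄)² = 472.0000
r_2 = -283.2222 / 472.0000 = -0.600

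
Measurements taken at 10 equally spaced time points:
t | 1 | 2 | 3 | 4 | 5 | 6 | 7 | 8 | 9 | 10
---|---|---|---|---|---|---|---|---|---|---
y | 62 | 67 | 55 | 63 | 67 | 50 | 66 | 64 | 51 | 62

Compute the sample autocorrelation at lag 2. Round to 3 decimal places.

Mean ȳ = (62 + 67 + 55 + 63 + 67 + 50 + 66 + 64 + 51 + 62)/10 = 60.7000
Numerator Σ_{t=1}^{8}(y_t−ȳ)(y_{t+2}−ȳ) = -102.4800
Denominator Σ(y_t−ȳ)² = 368.1000
r_2 = -102.4800 / 368.1000 = -0.278

-0.278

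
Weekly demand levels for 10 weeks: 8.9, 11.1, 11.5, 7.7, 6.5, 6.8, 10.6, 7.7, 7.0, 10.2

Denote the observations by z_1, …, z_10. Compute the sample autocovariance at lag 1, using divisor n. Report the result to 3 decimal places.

0.448

Mean z̄ = (8.9 + 11.1 + 11.5 + 7.7 + 6.5 + 6.8 + 10.6 + 7.7 + 7.0 + 10.2)/10 = 8.8000
Σ_{t=1}^{9}(z_t−z̄)(z_{t+1}−z̄) = 4.4800
γ_1 = 4.4800 / 10 = 0.448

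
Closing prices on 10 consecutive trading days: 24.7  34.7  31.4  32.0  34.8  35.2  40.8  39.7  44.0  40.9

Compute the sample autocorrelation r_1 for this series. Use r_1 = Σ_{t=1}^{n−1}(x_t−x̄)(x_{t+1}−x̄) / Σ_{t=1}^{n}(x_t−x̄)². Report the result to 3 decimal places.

0.438

Mean x̄ = (24.7 + 34.7 + 31.4 + 32.0 + 34.8 + 35.2 + 40.8 + 39.7 + 44.0 + 40.9)/10 = 35.8200
Numerator Σ_{t=1}^{9}(x_t−x̄)(x_{t+1}−x̄) = 128.3456
Denominator Σ(x_t−x̄)² = 293.0360
r_1 = 128.3456 / 293.0360 = 0.438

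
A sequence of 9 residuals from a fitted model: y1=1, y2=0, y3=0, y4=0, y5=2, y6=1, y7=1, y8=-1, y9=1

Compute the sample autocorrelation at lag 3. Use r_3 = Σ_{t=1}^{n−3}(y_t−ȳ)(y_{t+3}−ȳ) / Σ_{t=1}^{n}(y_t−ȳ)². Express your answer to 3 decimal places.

-0.577

Mean ȳ = (1 + 0 + 0 + 0 + 2 + 1 + 1 − 1 + 1)/9 = 0.5556
Numerator Σ_{t=1}^{6}(y_t−ȳ)(y_{t+3}−ȳ) = -3.5926
Denominator Σ(y_t−ȳ)² = 6.2222
r_3 = -3.5926 / 6.2222 = -0.577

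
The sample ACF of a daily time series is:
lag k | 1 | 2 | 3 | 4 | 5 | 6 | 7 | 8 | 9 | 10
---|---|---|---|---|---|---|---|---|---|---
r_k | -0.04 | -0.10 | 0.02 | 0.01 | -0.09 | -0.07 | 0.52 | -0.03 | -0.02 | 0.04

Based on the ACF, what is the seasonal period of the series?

7

The largest autocorrelation is r_7 = 0.52; the remaining lags stay at or below 0.04.
The dominant spike at lag 7 indicates a seasonal period of 7.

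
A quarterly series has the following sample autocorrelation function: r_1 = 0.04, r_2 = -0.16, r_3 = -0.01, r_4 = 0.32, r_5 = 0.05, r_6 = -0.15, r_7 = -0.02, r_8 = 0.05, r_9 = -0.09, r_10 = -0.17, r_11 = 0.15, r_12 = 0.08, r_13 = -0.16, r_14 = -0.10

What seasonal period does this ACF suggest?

The largest autocorrelation is r_4 = 0.32; the remaining lags stay at or below 0.15.
The dominant spike at lag 4 indicates a seasonal period of 4.

4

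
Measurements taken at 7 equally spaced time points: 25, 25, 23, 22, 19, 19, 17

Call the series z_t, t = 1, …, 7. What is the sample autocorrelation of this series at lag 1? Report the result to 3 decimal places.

Mean z̄ = (25 + 25 + 23 + 22 + 19 + 19 + 17)/7 = 21.4286
Deviations from mean: 3.5714, 3.5714, 1.5714, 0.5714, -2.4286, -2.4286, -4.4286
Numerator Σ_{t=1}^{6}(z_t−z̄)(z_{t+1}−z̄) = 34.5306
Denominator Σ(z_t−z̄)² = 59.7143
r_1 = 34.5306 / 59.7143 = 0.578

0.578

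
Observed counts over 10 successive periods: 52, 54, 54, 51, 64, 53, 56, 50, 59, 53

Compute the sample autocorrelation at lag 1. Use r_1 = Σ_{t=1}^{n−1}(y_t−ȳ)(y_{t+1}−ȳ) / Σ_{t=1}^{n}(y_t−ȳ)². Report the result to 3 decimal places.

-0.516

Mean ȳ = (52 + 54 + 54 + 51 + 64 + 53 + 56 + 50 + 59 + 53)/10 = 54.6000
Numerator Σ_{t=1}^{9}(y_t−ȳ)(y_{t+1}−ȳ) = -80.7600
Denominator Σ(y_t−ȳ)² = 156.4000
r_1 = -80.7600 / 156.4000 = -0.516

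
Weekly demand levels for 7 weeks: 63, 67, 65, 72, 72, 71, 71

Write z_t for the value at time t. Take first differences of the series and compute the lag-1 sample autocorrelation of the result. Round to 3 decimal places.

First differences Δz: 4, -2, 7, 0, -1, 0
Mean of differences = 1.3333
Numerator Σ(Δz_t−Δz̄)(Δz_{t+1}−Δz̄) = -29.1111
Denominator Σ(Δz_t−Δz̄)² = 59.3333
r_1(Δz) = -29.1111 / 59.3333 = -0.491

-0.491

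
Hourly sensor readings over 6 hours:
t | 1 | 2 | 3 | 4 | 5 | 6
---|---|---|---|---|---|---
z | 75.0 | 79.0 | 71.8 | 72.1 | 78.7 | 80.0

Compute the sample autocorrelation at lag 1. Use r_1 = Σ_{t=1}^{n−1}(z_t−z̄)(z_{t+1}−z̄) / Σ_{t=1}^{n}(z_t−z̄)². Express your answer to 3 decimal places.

0.019

Mean z̄ = (75.0 + 79.0 + 71.8 + 72.1 + 78.7 + 80.0)/6 = 76.1000
Deviations from mean: -1.1000, 2.9000, -4.3000, -4.0000, 2.6000, 3.9000
Numerator Σ_{t=1}^{5}(z_t−z̄)(z_{t+1}−z̄) = 1.2800
Denominator Σ(z_t−z̄)² = 66.0800
r_1 = 1.2800 / 66.0800 = 0.019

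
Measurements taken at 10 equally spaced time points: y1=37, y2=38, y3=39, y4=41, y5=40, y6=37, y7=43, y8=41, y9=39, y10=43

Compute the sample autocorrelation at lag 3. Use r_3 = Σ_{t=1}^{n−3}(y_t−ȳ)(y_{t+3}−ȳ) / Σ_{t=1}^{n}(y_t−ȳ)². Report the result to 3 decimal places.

Mean ȳ = (37 + 38 + 39 + 41 + 40 + 37 + 43 + 41 + 39 + 43)/10 = 39.8000
Σ(y_t−ȳ)(y_{t+3}−ȳ) = (-3.3600) + (-0.3600) + (2.2400) + (3.8400) + (0.2400) + (2.2400) + (10.2400) = 15.0800
Denominator Σ(y_t−ȳ)² = 43.6000
r_3 = 15.0800 / 43.6000 = 0.346

0.346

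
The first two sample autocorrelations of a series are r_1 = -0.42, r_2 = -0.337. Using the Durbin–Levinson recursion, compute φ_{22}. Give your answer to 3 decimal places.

-0.623

φ_{22} = (r_2 − r_1²) / (1 − r_1²)
r_1² = (-0.42)² = 0.1764
Numerator = -0.337 − 0.1764 = -0.5134; denominator = 1 − 0.1764 = 0.8236
φ_{22} = -0.5134 / 0.8236 = -0.623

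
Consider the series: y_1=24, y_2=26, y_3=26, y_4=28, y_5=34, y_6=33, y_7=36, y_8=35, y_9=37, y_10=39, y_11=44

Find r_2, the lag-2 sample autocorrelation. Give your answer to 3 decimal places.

0.414

Mean ȳ = (24 + 26 + 26 + 28 + 34 + 33 + 36 + 35 + 37 + 39 + 44)/11 = 32.9091
Numerator Σ_{t=1}^{9}(y_t−ȳ)(y_{t+2}−ȳ) = 161.8017
Denominator Σ(y_t−ȳ)² = 390.9091
r_2 = 161.8017 / 390.9091 = 0.414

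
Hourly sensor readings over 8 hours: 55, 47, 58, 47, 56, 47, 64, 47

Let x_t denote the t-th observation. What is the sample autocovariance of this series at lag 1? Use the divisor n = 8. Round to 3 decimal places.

-29.971

Mean x̄ = (55 + 47 + 58 + 47 + 56 + 47 + 64 + 47)/8 = 52.6250
Deviations: 2.3750, -5.6250, 5.3750, -5.6250, 3.3750, -5.6250, 11.3750, -5.6250
Σ_{t=1}^{7}(x_t−x̄)(x_{t+1}−x̄) = -239.7656
γ_1 = -239.7656 / 8 = -29.971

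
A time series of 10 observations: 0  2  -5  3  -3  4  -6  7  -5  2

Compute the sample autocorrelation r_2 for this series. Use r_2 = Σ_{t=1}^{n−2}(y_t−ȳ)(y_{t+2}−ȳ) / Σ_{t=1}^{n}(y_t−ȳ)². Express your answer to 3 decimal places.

0.695

Mean ȳ = (0 + 2 − 5 + 3 − 3 + 4 − 6 + 7 − 5 + 2)/10 = -0.1000
Numerator Σ_{t=1}^{8}(y_t−ȳ)(y_{t+2}−ȳ) = 122.9800
Denominator Σ(y_t−ȳ)² = 176.9000
r_2 = 122.9800 / 176.9000 = 0.695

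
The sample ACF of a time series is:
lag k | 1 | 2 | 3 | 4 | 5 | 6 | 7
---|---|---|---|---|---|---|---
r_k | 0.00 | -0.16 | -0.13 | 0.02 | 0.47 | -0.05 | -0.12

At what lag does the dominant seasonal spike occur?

5

The largest autocorrelation is r_5 = 0.47; the remaining lags stay at or below 0.02.
The dominant spike at lag 5 indicates a seasonal period of 5.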